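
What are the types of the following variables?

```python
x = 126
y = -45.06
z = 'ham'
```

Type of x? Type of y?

x is int; y is float

int, float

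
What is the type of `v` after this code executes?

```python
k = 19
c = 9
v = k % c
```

int % int returns int (19 % 9 = 1)

int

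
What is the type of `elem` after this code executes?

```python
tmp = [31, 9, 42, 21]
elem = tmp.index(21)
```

list.index() returns int

int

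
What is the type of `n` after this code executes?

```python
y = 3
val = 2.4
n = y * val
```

int * float returns float (3 * 2.4 = 7.2)

float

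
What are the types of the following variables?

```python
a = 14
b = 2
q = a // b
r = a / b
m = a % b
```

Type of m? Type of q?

int % int returns int; int // int returns int

int, int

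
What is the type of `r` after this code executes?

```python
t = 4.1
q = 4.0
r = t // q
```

float // float returns float (floor division preserves float type)

float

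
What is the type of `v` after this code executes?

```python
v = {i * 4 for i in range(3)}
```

A set comprehension {expr for x in iterable} produces a set

set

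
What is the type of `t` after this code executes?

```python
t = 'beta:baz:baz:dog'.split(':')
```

str.split() returns list

list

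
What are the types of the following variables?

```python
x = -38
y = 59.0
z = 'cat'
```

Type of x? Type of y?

x is int; y is float

int, float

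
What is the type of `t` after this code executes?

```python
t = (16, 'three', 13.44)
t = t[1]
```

Index 1 of tuple is 'three' which is str

str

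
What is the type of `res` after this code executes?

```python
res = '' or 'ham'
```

'or' returns first truthy value ('ham', which is str)

str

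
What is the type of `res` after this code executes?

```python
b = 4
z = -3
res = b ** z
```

int ** negative int returns float

float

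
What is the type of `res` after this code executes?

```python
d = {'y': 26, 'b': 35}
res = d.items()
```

dict.items() returns a dict_items view

dict_items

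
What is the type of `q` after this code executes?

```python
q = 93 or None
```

'or' returns first truthy value (93, int)

int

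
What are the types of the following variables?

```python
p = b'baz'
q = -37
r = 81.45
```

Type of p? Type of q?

p is bytes; q is int

bytes, int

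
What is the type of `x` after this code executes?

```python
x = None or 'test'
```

'or' with None returns the other value ('test', str)

str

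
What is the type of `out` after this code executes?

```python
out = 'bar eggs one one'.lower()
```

str.lower() returns str

str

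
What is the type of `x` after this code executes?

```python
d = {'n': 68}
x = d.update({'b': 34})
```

dict.update() returns None

NoneType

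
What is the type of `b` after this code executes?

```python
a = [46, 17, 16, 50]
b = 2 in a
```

'in' operator returns bool

bool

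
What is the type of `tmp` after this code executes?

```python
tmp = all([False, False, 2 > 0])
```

all() returns bool

bool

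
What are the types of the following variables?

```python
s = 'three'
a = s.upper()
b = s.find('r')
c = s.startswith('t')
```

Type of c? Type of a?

str.startswith() returns bool; str.upper() returns str

bool, str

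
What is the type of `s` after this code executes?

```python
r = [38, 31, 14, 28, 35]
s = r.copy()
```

list.copy() returns list

list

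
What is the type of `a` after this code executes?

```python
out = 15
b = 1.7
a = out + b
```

int + float returns float (15 + 1.7 = 16.7)

float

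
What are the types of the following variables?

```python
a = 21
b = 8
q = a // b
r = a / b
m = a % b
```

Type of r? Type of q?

int / int returns float; int // int returns int

float, int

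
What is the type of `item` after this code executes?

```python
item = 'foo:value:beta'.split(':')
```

str.split() returns list

list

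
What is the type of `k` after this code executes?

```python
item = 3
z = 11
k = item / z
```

int / int always returns float in Python 3 (3 / 11 = 0.272727)

float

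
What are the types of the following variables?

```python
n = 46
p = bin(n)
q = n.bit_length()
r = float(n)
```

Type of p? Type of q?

bin() returns str; int.bit_length() returns int

str, int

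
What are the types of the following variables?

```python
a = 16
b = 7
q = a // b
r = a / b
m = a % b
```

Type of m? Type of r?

int % int returns int; int / int returns float

int, float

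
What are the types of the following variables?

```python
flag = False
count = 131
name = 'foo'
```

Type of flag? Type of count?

flag is bool; count is int

bool, int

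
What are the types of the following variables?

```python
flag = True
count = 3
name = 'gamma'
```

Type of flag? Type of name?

flag is bool; name is str

bool, str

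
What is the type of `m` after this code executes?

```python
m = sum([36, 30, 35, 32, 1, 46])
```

sum() of ints returns int

int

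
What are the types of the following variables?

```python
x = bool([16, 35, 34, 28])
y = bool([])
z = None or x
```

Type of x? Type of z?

bool() returns bool; None or <bool> returns the bool

bool, bool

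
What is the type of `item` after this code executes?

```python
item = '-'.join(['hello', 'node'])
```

str.join() returns str

str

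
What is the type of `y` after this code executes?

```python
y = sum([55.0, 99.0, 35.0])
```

sum() of floats returns float

float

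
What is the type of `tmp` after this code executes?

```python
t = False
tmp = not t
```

'not' always returns bool

bool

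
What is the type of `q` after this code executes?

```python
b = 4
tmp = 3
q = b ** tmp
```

int ** positive int returns int (4 ** 3 = 64)

int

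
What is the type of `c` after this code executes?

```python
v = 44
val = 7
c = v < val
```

Comparison operators return bool

bool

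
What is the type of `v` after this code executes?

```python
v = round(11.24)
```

round() with no ndigits arg returns int

int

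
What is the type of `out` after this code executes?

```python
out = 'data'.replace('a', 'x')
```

str.replace() returns str

str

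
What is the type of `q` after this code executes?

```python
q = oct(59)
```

oct() returns str representation

str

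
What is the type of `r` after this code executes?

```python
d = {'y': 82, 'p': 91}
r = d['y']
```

Accessing dict[str, int] with key 'y' returns int value 82

int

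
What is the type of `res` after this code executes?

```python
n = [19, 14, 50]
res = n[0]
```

Indexing a list of ints returns int (n[0] = 19)

int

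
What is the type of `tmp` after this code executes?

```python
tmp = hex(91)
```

hex() returns str representation

str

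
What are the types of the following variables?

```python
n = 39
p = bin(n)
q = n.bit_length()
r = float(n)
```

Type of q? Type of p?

int.bit_length() returns int; bin() returns str

int, str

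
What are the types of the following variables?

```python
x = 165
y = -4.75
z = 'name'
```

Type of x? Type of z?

x is int; z is str

int, str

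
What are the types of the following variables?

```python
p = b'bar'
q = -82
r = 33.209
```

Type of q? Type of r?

q is int; r is float

int, float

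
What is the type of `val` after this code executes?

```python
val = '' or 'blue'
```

'or' returns first truthy value ('blue', which is str)

str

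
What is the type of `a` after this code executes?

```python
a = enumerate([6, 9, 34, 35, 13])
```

enumerate() returns an enumerate iterator object

enumerate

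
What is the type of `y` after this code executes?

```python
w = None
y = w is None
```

'is' comparison returns bool

bool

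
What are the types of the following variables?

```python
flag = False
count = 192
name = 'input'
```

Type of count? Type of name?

count is int; name is str

int, str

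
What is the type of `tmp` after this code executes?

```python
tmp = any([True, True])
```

any() returns bool

bool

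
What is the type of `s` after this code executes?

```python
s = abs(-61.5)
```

abs() of float returns float

float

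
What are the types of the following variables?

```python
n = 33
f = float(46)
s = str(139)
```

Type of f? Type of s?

f is float; s is str

float, str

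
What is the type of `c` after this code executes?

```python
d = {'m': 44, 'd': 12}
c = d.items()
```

dict.items() returns a dict_items view

dict_items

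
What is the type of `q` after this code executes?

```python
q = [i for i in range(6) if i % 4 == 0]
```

A list comprehension [...] produces a list

list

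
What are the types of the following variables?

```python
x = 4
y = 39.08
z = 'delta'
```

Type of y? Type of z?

y is float; z is str

float, str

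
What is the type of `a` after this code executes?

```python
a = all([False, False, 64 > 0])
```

all() returns bool

bool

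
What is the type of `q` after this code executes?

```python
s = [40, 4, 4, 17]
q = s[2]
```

Indexing a list of ints returns int (s[2] = 4)

int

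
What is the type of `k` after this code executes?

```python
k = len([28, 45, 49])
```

len() always returns int

int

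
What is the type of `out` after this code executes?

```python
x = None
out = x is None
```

'is' comparison returns bool

bool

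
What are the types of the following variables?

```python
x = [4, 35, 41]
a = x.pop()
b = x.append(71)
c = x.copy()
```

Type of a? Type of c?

list.pop() returns the element (int); list.copy() returns list

int, list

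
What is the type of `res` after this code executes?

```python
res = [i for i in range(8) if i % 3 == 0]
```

A list comprehension [...] produces a list

list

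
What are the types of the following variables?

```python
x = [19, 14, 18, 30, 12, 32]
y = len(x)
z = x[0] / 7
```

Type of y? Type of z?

len() returns int; int / int returns float

int, float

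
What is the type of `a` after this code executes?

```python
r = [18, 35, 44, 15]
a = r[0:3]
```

Slicing a list always returns a list

list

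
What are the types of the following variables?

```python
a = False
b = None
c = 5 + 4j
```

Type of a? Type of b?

a is bool; b is NoneType

bool, NoneType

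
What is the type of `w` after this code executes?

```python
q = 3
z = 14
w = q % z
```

int % int returns int (3 % 14 = 3)

int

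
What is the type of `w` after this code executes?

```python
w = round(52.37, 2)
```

round() with ndigits arg returns float

float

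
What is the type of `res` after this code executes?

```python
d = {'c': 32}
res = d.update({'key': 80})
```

dict.update() returns None

NoneType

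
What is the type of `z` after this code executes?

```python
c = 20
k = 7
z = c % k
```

int % int returns int (20 % 7 = 6)

int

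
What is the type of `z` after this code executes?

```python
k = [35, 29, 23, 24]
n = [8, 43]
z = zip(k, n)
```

zip() returns a zip iterator object

zip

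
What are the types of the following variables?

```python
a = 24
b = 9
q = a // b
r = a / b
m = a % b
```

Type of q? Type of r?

int // int returns int; int / int returns float

int, float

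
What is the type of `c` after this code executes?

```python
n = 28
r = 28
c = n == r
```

Equality comparison returns bool

bool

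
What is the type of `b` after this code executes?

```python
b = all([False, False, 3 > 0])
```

all() returns bool

bool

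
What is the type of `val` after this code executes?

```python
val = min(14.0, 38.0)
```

min() of floats returns float

float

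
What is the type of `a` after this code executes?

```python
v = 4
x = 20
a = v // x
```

int // int returns int (4 // 20 = 0)

int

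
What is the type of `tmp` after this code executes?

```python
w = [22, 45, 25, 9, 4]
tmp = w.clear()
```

list.clear() returns None

NoneType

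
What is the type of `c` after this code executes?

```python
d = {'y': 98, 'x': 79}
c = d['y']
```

Accessing dict[str, int] with key 'y' returns int value 98

int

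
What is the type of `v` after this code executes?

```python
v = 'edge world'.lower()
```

str.lower() returns str

str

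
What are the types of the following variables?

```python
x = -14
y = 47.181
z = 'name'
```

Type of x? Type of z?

x is int; z is str

int, str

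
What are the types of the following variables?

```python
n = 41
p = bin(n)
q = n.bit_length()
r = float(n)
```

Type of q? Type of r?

int.bit_length() returns int; float() returns float

int, float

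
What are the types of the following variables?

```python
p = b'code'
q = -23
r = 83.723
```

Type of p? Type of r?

p is bytes; r is float

bytes, float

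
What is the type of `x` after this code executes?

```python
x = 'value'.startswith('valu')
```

str.startswith() returns bool

bool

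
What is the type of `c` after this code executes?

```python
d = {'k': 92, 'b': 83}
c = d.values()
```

.values() returns a dict_values view object

dict_values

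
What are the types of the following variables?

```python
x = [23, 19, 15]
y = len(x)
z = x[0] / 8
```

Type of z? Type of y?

int / int returns float; len() returns int

float, int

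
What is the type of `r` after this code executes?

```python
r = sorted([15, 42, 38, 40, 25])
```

sorted() always returns list

list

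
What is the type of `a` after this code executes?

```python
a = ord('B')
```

ord() returns int (Unicode code point)

int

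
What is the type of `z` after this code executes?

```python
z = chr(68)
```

chr() returns str (single character)

str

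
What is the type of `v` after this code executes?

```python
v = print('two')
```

print() returns None

NoneType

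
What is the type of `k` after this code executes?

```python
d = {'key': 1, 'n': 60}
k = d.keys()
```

.keys() returns a dict_keys view object

dict_keys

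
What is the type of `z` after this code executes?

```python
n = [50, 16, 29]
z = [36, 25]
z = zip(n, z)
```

zip() returns a zip iterator object

zip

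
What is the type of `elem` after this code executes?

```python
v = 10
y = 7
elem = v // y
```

int // int returns int (10 // 7 = 1)

int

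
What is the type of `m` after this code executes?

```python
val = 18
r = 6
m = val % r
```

int % int returns int (18 % 6 = 0)

int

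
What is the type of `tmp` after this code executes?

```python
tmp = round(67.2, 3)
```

round() with ndigits arg returns float

float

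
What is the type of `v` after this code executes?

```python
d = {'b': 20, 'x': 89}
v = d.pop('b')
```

dict.pop() returns the value (int)

int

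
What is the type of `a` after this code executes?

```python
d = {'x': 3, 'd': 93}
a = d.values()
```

.values() returns a dict_values view object

dict_values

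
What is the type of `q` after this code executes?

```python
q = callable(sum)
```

callable() returns bool

bool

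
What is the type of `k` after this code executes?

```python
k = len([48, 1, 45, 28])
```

len() always returns int

int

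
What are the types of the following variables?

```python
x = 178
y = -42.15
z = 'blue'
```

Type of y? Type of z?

y is float; z is str

float, str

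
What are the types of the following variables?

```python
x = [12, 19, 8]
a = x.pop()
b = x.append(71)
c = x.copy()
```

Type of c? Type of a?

list.copy() returns list; list.pop() returns the element (int)

list, int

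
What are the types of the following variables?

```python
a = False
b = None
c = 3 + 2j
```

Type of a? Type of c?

a is bool; c is complex

bool, complex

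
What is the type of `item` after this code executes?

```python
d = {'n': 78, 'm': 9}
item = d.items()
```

dict.items() returns a dict_items view

dict_items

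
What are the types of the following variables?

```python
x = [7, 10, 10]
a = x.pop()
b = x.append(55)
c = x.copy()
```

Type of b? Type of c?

list.append() returns None; list.copy() returns list

NoneType, list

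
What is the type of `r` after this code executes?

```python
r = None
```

None has type NoneType

NoneType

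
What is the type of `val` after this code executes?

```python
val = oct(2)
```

oct() returns str representation

str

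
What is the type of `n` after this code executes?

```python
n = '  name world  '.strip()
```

str.strip() returns str

str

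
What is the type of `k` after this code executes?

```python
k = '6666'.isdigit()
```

str.isdigit() returns bool

bool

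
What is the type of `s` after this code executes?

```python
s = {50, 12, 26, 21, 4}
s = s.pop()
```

Popping from a set of ints returns int

int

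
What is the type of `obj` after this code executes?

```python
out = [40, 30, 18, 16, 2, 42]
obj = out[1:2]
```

Slicing a list always returns a list

list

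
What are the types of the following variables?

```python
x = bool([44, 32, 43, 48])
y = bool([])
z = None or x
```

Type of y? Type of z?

bool() returns bool; None or <bool> returns the bool

bool, bool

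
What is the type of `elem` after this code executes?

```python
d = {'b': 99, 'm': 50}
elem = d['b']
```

Accessing dict[str, int] with key 'b' returns int value 99

int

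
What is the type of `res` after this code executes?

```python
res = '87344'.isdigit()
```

str.isdigit() returns bool

bool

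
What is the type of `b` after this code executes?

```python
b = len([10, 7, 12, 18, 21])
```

len() always returns int

int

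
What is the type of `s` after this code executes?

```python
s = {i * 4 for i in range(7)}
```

A set comprehension {expr for x in iterable} produces a set

set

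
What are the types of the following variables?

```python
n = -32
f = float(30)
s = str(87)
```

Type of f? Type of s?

f is float; s is str

float, str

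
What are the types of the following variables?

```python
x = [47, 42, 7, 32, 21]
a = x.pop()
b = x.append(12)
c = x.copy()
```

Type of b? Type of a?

list.append() returns None; list.pop() returns the element (int)

NoneType, int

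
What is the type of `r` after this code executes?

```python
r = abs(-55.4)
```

abs() of float returns float

float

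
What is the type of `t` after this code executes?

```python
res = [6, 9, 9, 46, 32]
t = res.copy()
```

list.copy() returns list

list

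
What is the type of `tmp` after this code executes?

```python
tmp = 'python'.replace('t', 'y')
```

str.replace() returns str

str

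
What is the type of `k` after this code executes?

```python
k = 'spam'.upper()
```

str.upper() returns str

str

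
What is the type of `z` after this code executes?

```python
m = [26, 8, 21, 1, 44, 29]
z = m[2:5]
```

Slicing a list always returns a list

list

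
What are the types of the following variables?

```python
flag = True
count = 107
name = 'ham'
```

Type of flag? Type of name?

flag is bool; name is str

bool, str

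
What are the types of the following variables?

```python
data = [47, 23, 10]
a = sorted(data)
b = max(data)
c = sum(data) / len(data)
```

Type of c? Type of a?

int / int returns float; sorted() returns list

float, list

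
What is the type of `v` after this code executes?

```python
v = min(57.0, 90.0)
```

min() of floats returns float

float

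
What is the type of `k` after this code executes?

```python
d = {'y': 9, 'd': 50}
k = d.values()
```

.values() returns a dict_values view object

dict_values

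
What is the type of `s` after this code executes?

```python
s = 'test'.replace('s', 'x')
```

str.replace() returns str

str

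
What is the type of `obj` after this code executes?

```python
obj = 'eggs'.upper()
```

str.upper() returns str

str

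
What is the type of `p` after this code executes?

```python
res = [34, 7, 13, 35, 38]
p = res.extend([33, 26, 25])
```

list.extend() returns None

NoneType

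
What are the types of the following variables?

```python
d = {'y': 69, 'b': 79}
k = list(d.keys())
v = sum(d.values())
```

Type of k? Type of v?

list(...) returns list; sum of int values returns int

list, int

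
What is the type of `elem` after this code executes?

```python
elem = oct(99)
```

oct() returns str representation

str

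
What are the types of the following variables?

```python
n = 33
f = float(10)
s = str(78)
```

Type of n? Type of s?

n is int; s is str

int, str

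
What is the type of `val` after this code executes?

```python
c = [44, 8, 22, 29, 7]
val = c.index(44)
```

list.index() returns int

int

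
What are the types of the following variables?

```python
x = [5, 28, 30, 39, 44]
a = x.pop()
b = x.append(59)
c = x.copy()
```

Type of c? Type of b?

list.copy() returns list; list.append() returns None

list, NoneType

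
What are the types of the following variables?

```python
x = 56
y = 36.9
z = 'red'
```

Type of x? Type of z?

x is int; z is str

int, str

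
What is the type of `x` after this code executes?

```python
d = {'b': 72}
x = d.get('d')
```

dict.get() returns None when key 'd' is not found and no default given

NoneType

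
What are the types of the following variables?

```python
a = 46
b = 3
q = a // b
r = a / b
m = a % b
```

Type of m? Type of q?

int % int returns int; int // int returns int

int, int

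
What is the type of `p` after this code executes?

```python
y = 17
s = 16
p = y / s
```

int / int always returns float in Python 3 (17 / 16 = 1.0625)

float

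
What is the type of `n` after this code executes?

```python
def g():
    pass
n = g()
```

A function with no return statement returns None

NoneType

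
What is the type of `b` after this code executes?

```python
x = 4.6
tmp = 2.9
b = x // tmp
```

float // float returns float (floor division preserves float type)

float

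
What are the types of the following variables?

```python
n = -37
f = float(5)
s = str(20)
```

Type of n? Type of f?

n is int; f is float

int, float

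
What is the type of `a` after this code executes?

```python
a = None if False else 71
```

Ternary: condition is False, else branch (71) taken → int

int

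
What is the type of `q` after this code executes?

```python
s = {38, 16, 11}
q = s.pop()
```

Popping from a set of ints returns int

int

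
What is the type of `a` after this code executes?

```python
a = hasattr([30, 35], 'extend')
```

hasattr() returns bool

bool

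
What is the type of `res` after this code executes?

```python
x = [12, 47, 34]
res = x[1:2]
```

Slicing a list always returns a list

list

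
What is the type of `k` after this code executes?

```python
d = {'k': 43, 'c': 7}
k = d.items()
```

dict.items() returns a dict_items view

dict_items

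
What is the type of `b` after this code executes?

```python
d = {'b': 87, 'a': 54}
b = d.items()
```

dict.items() returns a dict_items view

dict_items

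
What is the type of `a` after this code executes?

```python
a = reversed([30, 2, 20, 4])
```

reversed() on a list returns a list_reverseiterator

list_reverseiterator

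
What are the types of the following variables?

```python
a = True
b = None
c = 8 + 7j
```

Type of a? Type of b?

a is bool; b is NoneType

bool, NoneType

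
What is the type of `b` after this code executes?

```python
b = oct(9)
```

oct() returns str representation

str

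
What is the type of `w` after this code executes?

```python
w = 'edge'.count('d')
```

str.count() returns int

int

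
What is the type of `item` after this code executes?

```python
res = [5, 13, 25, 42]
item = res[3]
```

Indexing a list of ints returns int (res[3] = 42)

int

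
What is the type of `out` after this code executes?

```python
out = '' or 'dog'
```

'or' returns first truthy value ('dog', which is str)

str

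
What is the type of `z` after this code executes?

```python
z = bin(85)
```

bin() returns str representation

str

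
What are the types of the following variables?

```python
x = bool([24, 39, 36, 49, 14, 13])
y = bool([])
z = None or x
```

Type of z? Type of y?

None or <bool> returns the bool; bool() returns bool

bool, bool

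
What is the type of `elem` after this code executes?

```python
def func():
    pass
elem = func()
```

A function with no return statement returns None

NoneType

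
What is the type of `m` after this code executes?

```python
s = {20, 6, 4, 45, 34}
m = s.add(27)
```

set.add() returns None (mutates in place)

NoneType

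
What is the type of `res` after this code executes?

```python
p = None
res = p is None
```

'is' comparison returns bool

bool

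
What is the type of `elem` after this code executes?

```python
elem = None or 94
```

'or' with None returns the other value (94, int)

int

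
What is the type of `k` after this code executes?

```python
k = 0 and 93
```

'and' returns the first falsy value (0, which is int)

int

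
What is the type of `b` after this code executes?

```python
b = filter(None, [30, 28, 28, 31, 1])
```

filter() returns a filter iterator object

filter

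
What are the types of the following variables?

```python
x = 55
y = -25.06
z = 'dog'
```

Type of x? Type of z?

x is int; z is str

int, str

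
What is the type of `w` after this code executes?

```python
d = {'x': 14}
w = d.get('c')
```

dict.get() returns None when key 'c' is not found and no default given

NoneType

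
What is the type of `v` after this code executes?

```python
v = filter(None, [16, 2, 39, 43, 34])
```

filter() returns a filter iterator object

filter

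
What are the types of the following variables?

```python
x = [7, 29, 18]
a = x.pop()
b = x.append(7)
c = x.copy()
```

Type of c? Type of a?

list.copy() returns list; list.pop() returns the element (int)

list, int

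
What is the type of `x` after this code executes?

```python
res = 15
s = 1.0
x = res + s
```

int + float returns float (15 + 1.0 = 16.0)

float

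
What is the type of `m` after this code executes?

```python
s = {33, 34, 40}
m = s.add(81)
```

set.add() returns None (mutates in place)

NoneType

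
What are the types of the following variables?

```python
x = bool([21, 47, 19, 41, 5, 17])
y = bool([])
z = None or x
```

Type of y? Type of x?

bool() returns bool; bool() returns bool

bool, bool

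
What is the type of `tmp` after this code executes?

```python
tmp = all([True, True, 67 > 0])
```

all() returns bool

bool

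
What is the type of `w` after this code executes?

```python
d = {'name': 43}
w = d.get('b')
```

dict.get() returns None when key 'b' is not found and no default given

NoneType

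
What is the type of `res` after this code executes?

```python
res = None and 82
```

'and' returns first falsy value (None)

NoneType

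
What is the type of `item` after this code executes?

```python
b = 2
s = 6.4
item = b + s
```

int + float returns float (2 + 6.4 = 8.4)

float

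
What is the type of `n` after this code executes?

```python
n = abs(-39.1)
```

abs() of float returns float

float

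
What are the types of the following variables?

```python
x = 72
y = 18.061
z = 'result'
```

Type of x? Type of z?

x is int; z is str

int, str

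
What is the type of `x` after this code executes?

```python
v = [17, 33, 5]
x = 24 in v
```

'in' operator returns bool

bool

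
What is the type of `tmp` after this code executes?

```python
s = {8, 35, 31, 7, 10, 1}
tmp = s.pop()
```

Popping from a set of ints returns int

int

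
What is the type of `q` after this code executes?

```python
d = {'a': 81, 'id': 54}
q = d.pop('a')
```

dict.pop() returns the value (int)

int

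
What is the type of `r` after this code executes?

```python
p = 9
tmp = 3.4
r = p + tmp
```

int + float returns float (9 + 3.4 = 12.4)

float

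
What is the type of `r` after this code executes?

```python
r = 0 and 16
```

'and' returns the first falsy value (0, which is int)

int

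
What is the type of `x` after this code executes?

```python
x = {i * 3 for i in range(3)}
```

A set comprehension {expr for x in iterable} produces a set

set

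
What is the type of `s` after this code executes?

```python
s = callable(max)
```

callable() returns bool

bool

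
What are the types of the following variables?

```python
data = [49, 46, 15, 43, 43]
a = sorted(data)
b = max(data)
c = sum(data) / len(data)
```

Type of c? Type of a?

int / int returns float; sorted() returns list

float, list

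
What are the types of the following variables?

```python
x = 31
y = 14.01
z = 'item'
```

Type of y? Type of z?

y is float; z is str

float, str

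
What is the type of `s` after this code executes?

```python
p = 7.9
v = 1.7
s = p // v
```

float // float returns float (floor division preserves float type)

float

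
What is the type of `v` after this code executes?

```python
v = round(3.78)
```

round() with no ndigits arg returns int

int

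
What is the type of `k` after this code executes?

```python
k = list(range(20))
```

list(range(...)) returns list

list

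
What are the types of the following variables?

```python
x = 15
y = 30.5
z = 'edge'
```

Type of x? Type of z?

x is int; z is str

int, str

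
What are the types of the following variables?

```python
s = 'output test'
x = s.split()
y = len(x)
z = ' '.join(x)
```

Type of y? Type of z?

len() returns int; str.join() returns str

int, str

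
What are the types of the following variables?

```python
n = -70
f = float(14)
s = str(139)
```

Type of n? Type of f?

n is int; f is float

int, float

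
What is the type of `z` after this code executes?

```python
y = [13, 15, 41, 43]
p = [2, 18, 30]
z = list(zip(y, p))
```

list(zip(...)) returns a list of tuples

list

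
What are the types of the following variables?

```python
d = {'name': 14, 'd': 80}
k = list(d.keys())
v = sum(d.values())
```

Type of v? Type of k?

sum of int values returns int; list(...) returns list

int, list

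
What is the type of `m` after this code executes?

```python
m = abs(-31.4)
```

abs() of float returns float

float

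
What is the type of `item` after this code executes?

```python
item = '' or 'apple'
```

'or' returns first truthy value ('apple', which is str)

str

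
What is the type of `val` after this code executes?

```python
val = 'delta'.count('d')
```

str.count() returns int

int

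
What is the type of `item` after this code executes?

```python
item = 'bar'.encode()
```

str.encode() returns bytes

bytes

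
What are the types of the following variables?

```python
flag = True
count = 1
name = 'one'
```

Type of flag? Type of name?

flag is bool; name is str

bool, str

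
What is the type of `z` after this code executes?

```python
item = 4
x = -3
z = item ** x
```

int ** negative int returns float

float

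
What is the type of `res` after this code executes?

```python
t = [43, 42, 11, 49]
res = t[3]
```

Indexing a list of ints returns int (t[3] = 49)

int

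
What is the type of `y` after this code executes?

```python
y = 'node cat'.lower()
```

str.lower() returns str

str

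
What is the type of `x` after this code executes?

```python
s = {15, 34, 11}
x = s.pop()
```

Popping from a set of ints returns int

int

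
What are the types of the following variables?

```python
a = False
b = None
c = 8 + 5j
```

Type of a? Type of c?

a is bool; c is complex

bool, complex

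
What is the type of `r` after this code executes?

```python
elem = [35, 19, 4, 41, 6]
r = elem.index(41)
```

list.index() returns int

int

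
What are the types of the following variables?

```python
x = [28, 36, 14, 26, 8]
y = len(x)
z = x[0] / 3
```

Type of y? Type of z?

len() returns int; int / int returns float

int, float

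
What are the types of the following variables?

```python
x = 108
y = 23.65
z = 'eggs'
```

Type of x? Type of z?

x is int; z is str

int, str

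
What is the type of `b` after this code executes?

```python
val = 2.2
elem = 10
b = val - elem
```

float - int returns float (2.2 - 10 = -7.8)

float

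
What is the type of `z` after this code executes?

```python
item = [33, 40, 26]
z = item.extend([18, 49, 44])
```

list.extend() returns None

NoneType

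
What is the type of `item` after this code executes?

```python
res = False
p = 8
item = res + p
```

bool + int returns int (False is 0, so 0 + 8 = 8)

int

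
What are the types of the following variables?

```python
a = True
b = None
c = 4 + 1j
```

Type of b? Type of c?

b is NoneType; c is complex

NoneType, complex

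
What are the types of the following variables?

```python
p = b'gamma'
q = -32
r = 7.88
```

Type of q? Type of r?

q is int; r is float

int, float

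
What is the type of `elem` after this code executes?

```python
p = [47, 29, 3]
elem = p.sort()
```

list.sort() returns None (sorts in place)

NoneType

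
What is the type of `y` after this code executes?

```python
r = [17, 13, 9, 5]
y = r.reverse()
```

list.reverse() returns None

NoneType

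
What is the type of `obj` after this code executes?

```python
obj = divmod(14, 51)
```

divmod() returns a tuple (quotient, remainder)

tuple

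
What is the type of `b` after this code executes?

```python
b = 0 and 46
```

'and' returns the first falsy value (0, which is int)

int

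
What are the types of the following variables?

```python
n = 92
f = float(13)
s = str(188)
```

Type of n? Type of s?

n is int; s is str

int, str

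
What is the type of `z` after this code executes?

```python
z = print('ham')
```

print() returns None

NoneType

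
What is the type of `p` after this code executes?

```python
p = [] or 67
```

'or' returns first truthy value (67, which is int)

int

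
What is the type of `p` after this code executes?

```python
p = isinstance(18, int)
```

isinstance() returns bool

bool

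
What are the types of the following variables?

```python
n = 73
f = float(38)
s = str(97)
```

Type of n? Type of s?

n is int; s is str

int, str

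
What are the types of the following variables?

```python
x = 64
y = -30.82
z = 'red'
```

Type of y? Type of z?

y is float; z is str

float, str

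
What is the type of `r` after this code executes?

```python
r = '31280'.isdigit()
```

str.isdigit() returns bool

bool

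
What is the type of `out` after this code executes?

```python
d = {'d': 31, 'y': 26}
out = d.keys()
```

.keys() returns a dict_keys view object

dict_keys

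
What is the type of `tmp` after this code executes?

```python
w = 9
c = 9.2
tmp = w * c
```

int * float returns float (9 * 9.2 = 82.8)

float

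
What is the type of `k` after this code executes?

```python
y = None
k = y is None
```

'is' comparison returns bool

bool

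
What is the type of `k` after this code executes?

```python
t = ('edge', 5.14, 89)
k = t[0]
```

Index 0 of tuple is 'edge' which is str

str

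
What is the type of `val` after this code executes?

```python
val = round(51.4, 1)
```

round() with ndigits arg returns float

float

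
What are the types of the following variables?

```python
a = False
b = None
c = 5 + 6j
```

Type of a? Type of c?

a is bool; c is complex

bool, complex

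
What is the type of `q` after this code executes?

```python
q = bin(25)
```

bin() returns str representation

str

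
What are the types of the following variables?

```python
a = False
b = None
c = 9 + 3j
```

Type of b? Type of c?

b is NoneType; c is complex

NoneType, complex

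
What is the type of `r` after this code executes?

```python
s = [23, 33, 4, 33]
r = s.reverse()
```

list.reverse() returns None

NoneType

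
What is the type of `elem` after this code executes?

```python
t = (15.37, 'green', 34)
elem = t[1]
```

Index 1 of tuple is 'green' which is str

str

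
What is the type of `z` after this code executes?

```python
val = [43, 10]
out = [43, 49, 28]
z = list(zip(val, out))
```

list(zip(...)) returns a list of tuples

list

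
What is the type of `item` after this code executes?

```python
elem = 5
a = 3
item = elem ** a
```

int ** positive int returns int (5 ** 3 = 125)

int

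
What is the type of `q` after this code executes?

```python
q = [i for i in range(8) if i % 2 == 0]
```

A list comprehension [...] produces a list

list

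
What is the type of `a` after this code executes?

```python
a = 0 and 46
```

'and' returns the first falsy value (0, which is int)

int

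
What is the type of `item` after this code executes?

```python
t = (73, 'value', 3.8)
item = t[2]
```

Index 2 of tuple is 3.8 which is float

float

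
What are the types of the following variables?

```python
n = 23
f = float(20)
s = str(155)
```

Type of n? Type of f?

n is int; f is float

int, float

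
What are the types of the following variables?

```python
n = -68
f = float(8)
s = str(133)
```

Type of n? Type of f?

n is int; f is float

int, float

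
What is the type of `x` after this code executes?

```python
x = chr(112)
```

chr() returns str (single character)

str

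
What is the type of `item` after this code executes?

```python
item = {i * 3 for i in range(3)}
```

A set comprehension {expr for x in iterable} produces a set

set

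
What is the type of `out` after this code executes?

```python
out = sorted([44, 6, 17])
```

sorted() always returns list

list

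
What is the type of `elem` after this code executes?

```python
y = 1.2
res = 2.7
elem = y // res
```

float // float returns float (floor division preserves float type)

float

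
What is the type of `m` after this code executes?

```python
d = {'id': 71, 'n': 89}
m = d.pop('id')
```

dict.pop() returns the value (int)

int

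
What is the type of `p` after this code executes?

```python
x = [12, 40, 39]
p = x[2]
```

Indexing a list of ints returns int (x[2] = 39)

int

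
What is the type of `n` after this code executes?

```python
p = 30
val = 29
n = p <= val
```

Comparison operators return bool

bool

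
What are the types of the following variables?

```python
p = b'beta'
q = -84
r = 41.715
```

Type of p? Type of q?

p is bytes; q is int

bytes, int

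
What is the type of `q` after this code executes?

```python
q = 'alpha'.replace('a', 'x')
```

str.replace() returns str

str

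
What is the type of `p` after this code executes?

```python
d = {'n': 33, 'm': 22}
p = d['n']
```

Accessing dict[str, int] with key 'n' returns int value 33

int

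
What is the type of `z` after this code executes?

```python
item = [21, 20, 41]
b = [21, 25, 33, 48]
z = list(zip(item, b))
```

list(zip(...)) returns a list of tuples

list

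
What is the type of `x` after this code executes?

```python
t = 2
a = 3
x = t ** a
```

int ** positive int returns int (2 ** 3 = 8)

int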